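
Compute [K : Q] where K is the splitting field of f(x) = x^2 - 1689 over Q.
[K : Q] = 2

f(x) = x^2 - 1689 factors as (x - √1689)(x + √1689). The splitting field is K = Q(√1689). Since 1689 is squarefree and > 1, it is not a perfect square, so x^2 - 1689 is irreducible over Q and [Q(√1689) : Q] = 2. Hence [K : Q] = 2.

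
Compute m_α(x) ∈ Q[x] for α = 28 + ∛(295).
m_α(x) = x^3 - 84x^2 + 2352x - 22247

Set β = α - 28 = ∛(295), so β^3 = 295. Then (α - 28)^3 - 295 = 0, i.e. α is a root of g(x) = (x - 28)^3 - 295 = x^3 - 84x^2 + 2352x - 22247. Since g(x) = h(x - 28) where h(x) = x^3 - 295, and h is irreducible over Q (because 295 is not a perfect cube, so h has no rational root, and a monic cubic with no rational root is irreducible), g is also irreducible (irreducibility is preserved under the substitution x → x - 28). Hence m_α(x) = x^3 - 84x^2 + 2352x - 22247.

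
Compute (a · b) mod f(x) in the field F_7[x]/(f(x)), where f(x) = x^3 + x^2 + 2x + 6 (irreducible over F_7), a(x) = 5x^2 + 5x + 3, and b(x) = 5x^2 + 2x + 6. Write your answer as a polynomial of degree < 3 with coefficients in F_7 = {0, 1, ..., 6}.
a · b ≡ 2x^2 + 6x (mod f(x))

Multiply in F_7[x]: a(x)·b(x) = (5x^2 + 5x + 3)·(5x^2 + 2x + 6) = 4x^4 + 6x^2 + x + 4. This has degree ≥ 3, so divide by f(x) over F_7: 4x^4 + 6x^2 + x + 4 = (4x + 3)·(x^3 + x^2 + 2x + 6) + (2x^2 + 6x). Hence a·b ≡ 2x^2 + 6x (mod f). (F_7[x]/(f) is a field with 7^3 = 343 elements since f is irreducible of degree 3.)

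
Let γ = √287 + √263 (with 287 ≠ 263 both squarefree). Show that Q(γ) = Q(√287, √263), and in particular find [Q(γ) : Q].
[Q(γ) : Q] = 4 (equivalently, Q(γ) = Q(√287, √263))

Obviously Q(γ) ⊆ Q(√287, √263), and [Q(√287, √263):Q] = 4 (since 287, 263 are distinct squarefree integers > 1 with 75481 not a perfect square). To show equality we compute the minimal polynomial of γ. From γ = √287 + √263: γ^2 = 287 + 2√(75481) + 263 = 550 + 2√(75481), so γ^2 - 550 = 2√(75481); squaring, (γ^2 - 550)^2 = 4·75481, i.e. γ^4 - 1100γ^2 + 302500 - 301924 = 0, i.e. γ^4 - 1100γ^2 + 576 = 0. So γ is a root of x^4 - 1100x^2 + 576. This polynomial is irreducible over Q: it has no rational root (each ±√287 ± √263 is irrational), and any factorization into two quadratics over Q would force √(75481) ∈ Q (pairing opposite roots) or √287, √263 ∈ Q (other pairings), all impossible. Hence [Q(γ):Q] = 4 = [Q(√287, √263):Q], so Q(γ) = Q(√287, √263).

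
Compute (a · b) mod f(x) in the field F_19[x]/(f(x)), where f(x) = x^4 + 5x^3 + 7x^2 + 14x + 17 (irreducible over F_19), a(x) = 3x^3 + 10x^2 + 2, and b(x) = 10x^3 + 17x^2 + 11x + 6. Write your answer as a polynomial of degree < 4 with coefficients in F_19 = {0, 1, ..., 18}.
a · b ≡ 9x^3 + 15x^2 + 2x + 7 (mod f(x))

Multiply in F_19[x]: a(x)·b(x) = (3x^3 + 10x^2 + 2)·(10x^3 + 17x^2 + 11x + 6) = 11x^6 + 18x^5 + 13x^4 + 15x^3 + 18x^2 + 3x + 12. This has degree ≥ 4, so divide by f(x) over F_19: 11x^6 + 18x^5 + 13x^4 + 15x^3 + 18x^2 + 3x + 12 = (11x^2 + x + 7)·(x^4 + 5x^3 + 7x^2 + 14x + 17) + (9x^3 + 15x^2 + 2x + 7). Hence a·b ≡ 9x^3 + 15x^2 + 2x + 7 (mod f). (F_19[x]/(f) is a field with 19^4 = 130321 elements since f is irreducible of degree 4.)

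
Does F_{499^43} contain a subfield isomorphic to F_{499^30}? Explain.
No: F_{499^30} is not a subfield of F_{499^43}

F_{p^m} embeds in F_{p^n} iff m | n. Here 30 ∤ 43 (since 43 = 1·30 + 13 with remainder 13 ≠ 0), so F_{499^30} is not a subfield of F_{499^43}. Equivalently: if it were, the tower law would give 30 = [F_{499^30}:F_499] dividing [F_{499^43}:F_499] = 43, contradiction.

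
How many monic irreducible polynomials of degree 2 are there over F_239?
There are 28441 monic irreducible polynomials of degree 2 over F_239

Each element of F_{239^2} that lies in no proper subfield is a root of exactly one monic irreducible of degree 2 over F_239, and each such polynomial has 2 distinct roots in F_{239^2}. By Möbius inversion the count is N_239(2) = (1/2) Σ_{d|2} μ(2/d) · 239^d = (1/2)(μ(2)·239^1 + μ(1)·239^2) = 56882/2 = 28441.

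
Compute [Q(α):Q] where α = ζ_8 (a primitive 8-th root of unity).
[Q(α):Q] = 4

The minimal polynomial of ζ_8 over Q is the 8-th cyclotomic polynomial Φ_8(x), which is irreducible over Q and has degree φ(8) = 4. Hence [Q(α):Q] = φ(8) = 4.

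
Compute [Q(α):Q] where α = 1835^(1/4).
[Q(α):Q] = 4

α is a root of x^4 - 1835. By Eisenstein's criterion at the prime p = 5 (which divides the constant term 1835 but p^2 = 25 does not, since 1835 is squarefree), x^4 - 1835 is irreducible over Q. Hence [Q(α):Q] = 4.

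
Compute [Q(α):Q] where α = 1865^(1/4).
[Q(α):Q] = 4

α is a root of x^4 - 1865. By Eisenstein's criterion at the prime p = 5 (which divides the constant term 1865 but p^2 = 25 does not, since 1865 is squarefree), x^4 - 1865 is irreducible over Q. Hence [Q(α):Q] = 4.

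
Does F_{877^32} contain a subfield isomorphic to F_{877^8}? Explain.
Yes: F_{877^8} is a subfield of F_{877^32}

F_{p^m} embeds in F_{p^n} iff m | n (since F_{p^n} is the splitting field of x^(p^n) - x, and F_{p^m} ⊂ F_{p^n} forces p^n to be a power of p^m, i.e. m | n; conversely if m | n then every root of x^(p^m) - x is a root of x^(p^n) - x). Here 8 | 32 (since 32 = 4·8), so F_{877^8} is a subfield of F_{877^32}, and [F_{877^32} : F_{877^8}] = 32/8 = 4.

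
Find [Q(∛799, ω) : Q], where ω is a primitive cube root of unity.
[Q(∛799, ω) : Q] = 6

[Q(∛799):Q] = 3 (min poly x^3 - 799, irreducible since 799 is not a perfect cube). [Q(ω):Q] = 2 (min poly x^2 + x + 1). Since Q(∛799) ⊂ R and ω ∉ R, we have ω ∉ Q(∛799), so x^2 + x + 1 remains irreducible over Q(∛799) and [Q(∛799, ω) : Q(∛799)] = 2. By the tower law, [Q(∛799, ω) : Q] = 3 · 2 = 6. (In fact Q(∛799, ω) is the splitting field of x^3 - 799 over Q.)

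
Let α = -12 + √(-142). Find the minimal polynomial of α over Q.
m_α(x) = x^2 + 24x + 286

From α + 12 = √(-142), squaring gives (α + 12)^2 = -142, i.e. α^2 + 24α + 144 = -142, so α^2 + 24α + 286 = 0. The discriminant of x^2 + 24x + 286 is (24)^2 - 4·(286) = 576 - 1144 = -568, and 4·(-142) is not a perfect square in Q since -142 is squarefree and ≠ 1. Hence x^2 + 24x + 286 is irreducible over Q and is the minimal polynomial of α.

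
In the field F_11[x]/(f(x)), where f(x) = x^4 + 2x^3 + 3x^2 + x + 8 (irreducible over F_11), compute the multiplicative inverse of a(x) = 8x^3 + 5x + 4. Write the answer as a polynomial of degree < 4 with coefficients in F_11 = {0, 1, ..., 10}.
a(x)^(-1) ≡ x^3 + 7x + 9 (mod f(x))

Since f is irreducible over F_11, F_11[x]/(f) is a field and a(x) ≠ 0 has an inverse. Apply the extended Euclidean algorithm to f(x) and a(x) in F_11[x]: f(x) = (7x + 3)·a(x) + (x^2 + 2x + 7);  a(x) = (8x + 6)·(x^2 + 2x + 7) + (3x + 6);  (x^2 + 2x + 7) = (4x)·(3x + 6) + (7). The last nonzero remainder is the constant 7 = gcd(f, a) in F_11. Back-substituting through the division chain expresses 7 = s(x)·a(x) + t(x)·f(x) with s(x) ≡ 7x^3 + 5x + 8 (mod f), so (7x^3 + 5x + 8)·a(x) ≡ 7 (mod f). Multiplying by 7^(-1) ≡ 8 in F_11 gives a(x)^(-1) ≡ 8·(7x^3 + 5x + 8) ≡ x^3 + 7x + 9 (mod f). Check: (8x^3 + 5x + 4)·(x^3 + 7x + 9) = 8x^6 + 6x^4 + 10x^3 + 2x^2 + 7x + 3 ≡ 1 (mod x^4 + 2x^3 + 3x^2 + x + 8).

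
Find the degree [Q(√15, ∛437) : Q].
[Q(√15, ∛437) : Q] = 6

Let L = Q(√15, ∛437). Since Q(√15) ⊂ L and [Q(√15):Q] = 2, the tower law gives 2 | [L:Q]. Likewise Q(∛437) ⊂ L with [Q(∛437):Q] = 3 (because 437 is not a perfect cube), so 3 | [L:Q]. As gcd(2,3) = 1, [L:Q] is divisible by 6. Conversely L is generated over Q by √15 and ∛437, so [L:Q] ≤ 2·3 = 6. Therefore [Q(√15, ∛437) : Q] = 6.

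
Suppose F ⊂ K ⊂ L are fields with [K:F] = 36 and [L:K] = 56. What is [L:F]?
[L:F] = 2016

The tower law says that for any tower of field extensions F ⊂ K ⊂ L with finite degrees, [L:F] = [L:K] · [K:F]. Here this gives [L:F] = 56 · 36 = 2016.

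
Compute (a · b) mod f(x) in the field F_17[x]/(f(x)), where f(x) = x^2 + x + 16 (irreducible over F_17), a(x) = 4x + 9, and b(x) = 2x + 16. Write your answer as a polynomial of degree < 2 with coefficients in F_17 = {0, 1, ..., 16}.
a · b ≡ 6x + 16 (mod f(x))

Multiply in F_17[x]: a(x)·b(x) = (4x + 9)·(2x + 16) = 8x^2 + 14x + 8. This has degree ≥ 2, so divide by f(x) over F_17: 8x^2 + 14x + 8 = (8)·(x^2 + x + 16) + (6x + 16). Hence a·b ≡ 6x + 16 (mod f). (F_17[x]/(f) is a field with 17^2 = 289 elements since f is irreducible of degree 2.)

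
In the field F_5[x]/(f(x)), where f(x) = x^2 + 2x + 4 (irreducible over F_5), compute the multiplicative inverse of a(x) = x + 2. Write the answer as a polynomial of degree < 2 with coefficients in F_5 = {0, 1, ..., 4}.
a(x)^(-1) ≡ x (mod f(x))

Since f is irreducible over F_5, F_5[x]/(f) is a field and a(x) ≠ 0 has an inverse. Apply the extended Euclidean algorithm to f(x) and a(x) in F_5[x]: f(x) = (x)·a(x) + (4). The last nonzero remainder is the constant 4 = gcd(f, a) in F_5. Back-substituting through the division chain expresses 4 = s(x)·a(x) + t(x)·f(x) with s(x) ≡ 4x (mod f), so (4x)·a(x) ≡ 4 (mod f). Multiplying by 4^(-1) ≡ 4 in F_5 gives a(x)^(-1) ≡ 4·(4x) ≡ x (mod f). Check: (x + 2)·(x) = x^2 + 2x ≡ 1 (mod x^2 + 2x + 4).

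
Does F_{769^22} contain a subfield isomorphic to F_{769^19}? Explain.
No: F_{769^19} is not a subfield of F_{769^22}

F_{p^m} embeds in F_{p^n} iff m | n. Here 19 ∤ 22 (since 22 = 1·19 + 3 with remainder 3 ≠ 0), so F_{769^19} is not a subfield of F_{769^22}. Equivalently: if it were, the tower law would give 19 = [F_{769^19}:F_769] dividing [F_{769^22}:F_769] = 22, contradiction.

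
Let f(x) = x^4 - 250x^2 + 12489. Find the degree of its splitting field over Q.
[K : Q] = 4

Solving the quadratic in x^2: x^2 = (250 ± √(250^2 - 4·12489))/2 = (250 ± √12544)/2 = (250 ± 112)/2, giving x^2 = 181 or x^2 = 69. So f(x) = (x^2 - 181)(x^2 - 69) and the roots of f are ±√181, ±√69. Hence the splitting field is K = Q(√181, √69). Since 181 and 69 are distinct squarefree integers > 1, their product 12489 is not a perfect square, so √69 ∉ Q(√181). By the tower law [K:Q] = [Q(√181,√69):Q(√181)] · [Q(√181):Q] = 2 · 2 = 4.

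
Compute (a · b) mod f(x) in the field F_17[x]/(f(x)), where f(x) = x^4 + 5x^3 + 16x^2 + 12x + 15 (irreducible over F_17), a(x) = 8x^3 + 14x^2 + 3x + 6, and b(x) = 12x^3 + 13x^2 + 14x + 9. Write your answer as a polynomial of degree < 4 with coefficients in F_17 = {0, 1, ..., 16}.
a · b ≡ 2x^3 + 14x^2 + 4x + 11 (mod f(x))

Multiply in F_17[x]: a(x)·b(x) = (8x^3 + 14x^2 + 3x + 6)·(12x^3 + 13x^2 + 14x + 9) = 11x^6 + 7x^4 + 5x^3 + 8x^2 + 9x + 3. This has degree ≥ 4, so divide by f(x) over F_17: 11x^6 + 7x^4 + 5x^3 + 8x^2 + 9x + 3 = (11x^2 + 13x + 4)·(x^4 + 5x^3 + 16x^2 + 12x + 15) + (2x^3 + 14x^2 + 4x + 11). Hence a·b ≡ 2x^3 + 14x^2 + 4x + 11 (mod f). (F_17[x]/(f) is a field with 17^4 = 83521 elements since f is irreducible of degree 4.)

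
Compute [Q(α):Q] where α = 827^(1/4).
[Q(α):Q] = 4

α is a root of x^4 - 827. By Eisenstein's criterion at the prime p = 827 (which divides the constant term 827 but p^2 = 683929 does not, since 827 is squarefree), x^4 - 827 is irreducible over Q. Hence [Q(α):Q] = 4.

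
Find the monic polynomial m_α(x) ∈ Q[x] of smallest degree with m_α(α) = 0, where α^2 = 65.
m_α(x) = x^2 - 65

α satisfies α^2 - 65 = 0, so x^2 - 65 annihilates α. Since d = 65 is squarefree and ≠ 1, it is not a perfect square in Q, so x^2 - 65 has no rational root and is therefore irreducible over Q (a degree-2 polynomial over a field is irreducible iff it has no root). Hence m_α(x) = x^2 - 65.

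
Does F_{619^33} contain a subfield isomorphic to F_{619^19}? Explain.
No: F_{619^19} is not a subfield of F_{619^33}

F_{p^m} embeds in F_{p^n} iff m | n. Here 19 ∤ 33 (since 33 = 1·19 + 14 with remainder 14 ≠ 0), so F_{619^19} is not a subfield of F_{619^33}. Equivalently: if it were, the tower law would give 19 = [F_{619^19}:F_619] dividing [F_{619^33}:F_619] = 33, contradiction.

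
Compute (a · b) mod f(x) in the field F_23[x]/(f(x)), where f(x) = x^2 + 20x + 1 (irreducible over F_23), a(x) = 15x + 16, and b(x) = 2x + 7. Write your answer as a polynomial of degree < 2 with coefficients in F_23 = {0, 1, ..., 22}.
a · b ≡ 20x + 13 (mod f(x))

Multiply in F_23[x]: a(x)·b(x) = (15x + 16)·(2x + 7) = 7x^2 + 22x + 20. This has degree ≥ 2, so divide by f(x) over F_23: 7x^2 + 22x + 20 = (7)·(x^2 + 20x + 1) + (20x + 13). Hence a·b ≡ 20x + 13 (mod f). (F_23[x]/(f) is a field with 23^2 = 529 elements since f is irreducible of degree 2.)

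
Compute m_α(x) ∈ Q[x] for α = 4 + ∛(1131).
m_α(x) = x^3 - 12x^2 + 48x - 1195

Set β = α - 4 = ∛(1131), so β^3 = 1131. Then (α - 4)^3 - 1131 = 0, i.e. α is a root of g(x) = (x - 4)^3 - 1131 = x^3 - 12x^2 + 48x - 1195. Since g(x) = h(x - 4) where h(x) = x^3 - 1131, and h is irreducible over Q (because 1131 is not a perfect cube, so h has no rational root, and a monic cubic with no rational root is irreducible), g is also irreducible (irreducibility is preserved under the substitution x → x - 4). Hence m_α(x) = x^3 - 12x^2 + 48x - 1195.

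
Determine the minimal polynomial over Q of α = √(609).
m_α(x) = x^2 - 609

α satisfies α^2 - 609 = 0, so x^2 - 609 annihilates α. Since d = 609 is squarefree and ≠ 1, it is not a perfect square in Q, so x^2 - 609 has no rational root and is therefore irreducible over Q (a degree-2 polynomial over a field is irreducible iff it has no root). Hence m_α(x) = x^2 - 609.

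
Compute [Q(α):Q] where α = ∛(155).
[Q(α):Q] = 3

The minimal polynomial of α is x^3 - 155, irreducible over Q since 155 is not a perfect cube (so x^3 - 155 has no rational root). Hence [Q(α):Q] = deg(m_α) = 3.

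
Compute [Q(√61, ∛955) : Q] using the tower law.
[Q(√61, ∛955) : Q] = 6

Let L = Q(√61, ∛955). Since Q(√61) ⊂ L and [Q(√61):Q] = 2, the tower law gives 2 | [L:Q]. Likewise Q(∛955) ⊂ L with [Q(∛955):Q] = 3 (because 955 is not a perfect cube), so 3 | [L:Q]. As gcd(2,3) = 1, [L:Q] is divisible by 6. Conversely L is generated over Q by √61 and ∛955, so [L:Q] ≤ 2·3 = 6. Therefore [Q(√61, ∛955) : Q] = 6.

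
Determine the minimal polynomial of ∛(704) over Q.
m_α(x) = x^3 - 704

α satisfies α^3 = 704, so x^3 - 704 annihilates α. By the rational root test, a rational root p/q (in lowest terms) of x^3 - 704 would satisfy p^3 = 704 q^3, forcing q = 1 and p^3 = 704; but 704 is not a perfect cube, contradiction. A monic cubic over Q with no rational root is irreducible (any nontrivial factorization would include a linear factor). Hence x^3 - 704 is the minimal polynomial of α, and in particular [Q(α):Q] = 3.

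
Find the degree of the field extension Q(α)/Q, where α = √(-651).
[Q(α):Q] = 2

[Q(α):Q] equals the degree of the minimal polynomial of α. Here α^2 = -651 and x^2 + 651 is irreducible (d = -651 is squarefree, ≠ 1, hence not a square), so deg(m_α) = 2. Thus [Q(α):Q] = 2.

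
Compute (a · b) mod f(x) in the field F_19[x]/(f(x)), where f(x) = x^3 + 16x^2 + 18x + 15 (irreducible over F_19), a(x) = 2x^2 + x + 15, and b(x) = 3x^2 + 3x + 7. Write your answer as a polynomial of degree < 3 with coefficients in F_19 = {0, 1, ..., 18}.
a · b ≡ 16x^2 + 8x + 4 (mod f(x))

Multiply in F_19[x]: a(x)·b(x) = (2x^2 + x + 15)·(3x^2 + 3x + 7) = 6x^4 + 9x^3 + 5x^2 + 14x + 10. This has degree ≥ 3, so divide by f(x) over F_19: 6x^4 + 9x^3 + 5x^2 + 14x + 10 = (6x + 8)·(x^3 + 16x^2 + 18x + 15) + (16x^2 + 8x + 4). Hence a·b ≡ 16x^2 + 8x + 4 (mod f). (F_19[x]/(f) is a field with 19^3 = 6859 elements since f is irreducible of degree 3.)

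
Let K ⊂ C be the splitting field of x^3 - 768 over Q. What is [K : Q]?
[K : Q] = 6

The roots of x^3 - 768 are ∛768, ω∛768, ω^2∛768 where ω = e^(2πi/3) is a primitive cube root of unity, so K = Q(∛768, ω). Now [Q(∛768):Q] = 3 (since 768 is not a perfect cube, x^3 - 768 is irreducible) and [Q(ω):Q] = 2. Both 2 and 3 divide [K:Q], and [K:Q] ≤ 3·2 = 6, so [K:Q] = 6. (Equivalently: Q(∛768) ⊂ R but ω ∉ R, so [K : Q(∛768)] = 2.)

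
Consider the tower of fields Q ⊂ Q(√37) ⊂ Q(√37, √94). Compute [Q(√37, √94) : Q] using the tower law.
[Q(√37, √94) : Q] = 4

[Q(√37):Q] = 2 (min poly x^2 - 37, irreducible since 37 is squarefree > 1). For the top step, suppose √94 ∈ Q(√37), say √94 = c + d√37 with c, d ∈ Q. Squaring: 94 = c^2 + 37d^2 + 2cd√37. Since √37 ∉ Q this forces 2cd = 0. If d = 0 then √94 = c ∈ Q, contradicting 94 squarefree > 1. If c = 0 then 94 = 37d^2, so 37·94 = (37d)^2 is a perfect square in Q — but 37·94 = 3478 is not a perfect square (since 37 and 94 are distinct squarefree integers). Contradiction. Hence √94 ∉ Q(√37), so x^2 - 94 stays irreducible over Q(√37) and [Q(√37, √94) : Q(√37)] = 2. By the tower law, [Q(√37, √94) : Q] = 2 · 2 = 4.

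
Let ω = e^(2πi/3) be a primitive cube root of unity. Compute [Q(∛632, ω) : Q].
[Q(∛632, ω) : Q] = 6

[Q(∛632):Q] = 3 (min poly x^3 - 632, irreducible since 632 is not a perfect cube). [Q(ω):Q] = 2 (min poly x^2 + x + 1). Since Q(∛632) ⊂ R and ω ∉ R, we have ω ∉ Q(∛632), so x^2 + x + 1 remains irreducible over Q(∛632) and [Q(∛632, ω) : Q(∛632)] = 2. By the tower law, [Q(∛632, ω) : Q] = 3 · 2 = 6. (In fact Q(∛632, ω) is the splitting field of x^3 - 632 over Q.)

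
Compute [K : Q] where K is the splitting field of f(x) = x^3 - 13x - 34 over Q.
[K : Q] = 6

By the rational root test, any rational root of the monic integer polynomial f(x) = x^3 - 13x - 34 must be an integer dividing the constant term -34, i.e. one of ±{1, 2, 17, 34}. Evaluating: f(1) = -46, f(-1) = -22, f(2) = -52, f(-2) = -16, f(17) = 4658, f(-17) = -4726, f(34) = 38828, f(-34) = -38896; none is 0, so f has no rational root and is therefore irreducible over Q (a cubic with no linear factor over a field is irreducible). For an irreducible cubic, the Galois group is A_3 or S_3 according as the discriminant disc(f) = -4a^3 - 27b^2 = -4·(-13)^3 - 27·(-34)^2 = -22424 is or is not a square in Q. Here disc(f) = -22424 is not a perfect square in Q, so the Galois group of f over Q is not contained in A_3 and must be all of S_3. The splitting field has degree |S_3| = 6 over Q, so [K : Q] = 6.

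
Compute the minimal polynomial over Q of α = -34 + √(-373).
m_α(x) = x^2 + 68x + 1529

From α + 34 = √(-373), squaring gives (α + 34)^2 = -373, i.e. α^2 + 68α + 1156 = -373, so α^2 + 68α + 1529 = 0. The discriminant of x^2 + 68x + 1529 is (68)^2 - 4·(1529) = 4624 - 6116 = -1492, and 4·(-373) is not a perfect square in Q since -373 is squarefree and ≠ 1. Hence x^2 + 68x + 1529 is irreducible over Q and is the minimal polynomial of α.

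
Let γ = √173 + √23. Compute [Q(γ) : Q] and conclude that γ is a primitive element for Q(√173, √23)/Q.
[Q(γ) : Q] = 4 (equivalently, Q(γ) = Q(√173, √23))

Obviously Q(γ) ⊆ Q(√173, √23), and [Q(√173, √23):Q] = 4 (since 173, 23 are distinct squarefree integers > 1 with 3979 not a perfect square). To show equality we compute the minimal polynomial of γ. From γ = √173 + √23: γ^2 = 173 + 2√(3979) + 23 = 196 + 2√(3979), so γ^2 - 196 = 2√(3979); squaring, (γ^2 - 196)^2 = 4·3979, i.e. γ^4 - 392γ^2 + 38416 - 15916 = 0, i.e. γ^4 - 392γ^2 + 22500 = 0. So γ is a root of x^4 - 392x^2 + 22500. This polynomial is irreducible over Q: it has no rational root (each ±√173 ± √23 is irrational), and any factorization into two quadratics over Q would force √(3979) ∈ Q (pairing opposite roots) or √173, √23 ∈ Q (other pairings), all impossible. Hence [Q(γ):Q] = 4 = [Q(√173, √23):Q], so Q(γ) = Q(√173, √23).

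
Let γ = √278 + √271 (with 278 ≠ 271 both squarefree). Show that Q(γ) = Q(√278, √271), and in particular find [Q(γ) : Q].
[Q(γ) : Q] = 4 (equivalently, Q(γ) = Q(√278, √271))

Obviously Q(γ) ⊆ Q(√278, √271), and [Q(√278, √271):Q] = 4 (since 278, 271 are distinct squarefree integers > 1 with 75338 not a perfect square). To show equality we compute the minimal polynomial of γ. From γ = √278 + √271: γ^2 = 278 + 2√(75338) + 271 = 549 + 2√(75338), so γ^2 - 549 = 2√(75338); squaring, (γ^2 - 549)^2 = 4·75338, i.e. γ^4 - 1098γ^2 + 301401 - 301352 = 0, i.e. γ^4 - 1098γ^2 + 49 = 0. So γ is a root of x^4 - 1098x^2 + 49. This polynomial is irreducible over Q: it has no rational root (each ±√278 ± √271 is irrational), and any factorization into two quadratics over Q would force √(75338) ∈ Q (pairing opposite roots) or √278, √271 ∈ Q (other pairings), all impossible. Hence [Q(γ):Q] = 4 = [Q(√278, √271):Q], so Q(γ) = Q(√278, √271).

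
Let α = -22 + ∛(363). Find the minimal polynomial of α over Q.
m_α(x) = x^3 + 66x^2 + 1452x + 10285

Set β = α + 22 = ∛(363), so β^3 = 363. Then (α + 22)^3 - 363 = 0, i.e. α is a root of g(x) = (x + 22)^3 - 363 = x^3 + 66x^2 + 1452x + 10285. Since g(x) = h(x + 22) where h(x) = x^3 - 363, and h is irreducible over Q (because 363 is not a perfect cube, so h has no rational root, and a monic cubic with no rational root is irreducible), g is also irreducible (irreducibility is preserved under the substitution x → x + 22). Hence m_α(x) = x^3 + 66x^2 + 1452x + 10285.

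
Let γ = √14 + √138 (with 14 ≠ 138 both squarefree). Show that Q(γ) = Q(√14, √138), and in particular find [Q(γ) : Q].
[Q(γ) : Q] = 4 (equivalently, Q(γ) = Q(√14, √138))

Obviously Q(γ) ⊆ Q(√14, √138), and [Q(√14, √138):Q] = 4 (since 14, 138 are distinct squarefree integers > 1 with 1932 not a perfect square). To show equality we compute the minimal polynomial of γ. From γ = √14 + √138: γ^2 = 14 + 2√(1932) + 138 = 152 + 2√(1932), so γ^2 - 152 = 2√(1932); squaring, (γ^2 - 152)^2 = 4·1932, i.e. γ^4 - 304γ^2 + 23104 - 7728 = 0, i.e. γ^4 - 304γ^2 + 15376 = 0. So γ is a root of x^4 - 304x^2 + 15376. This polynomial is irreducible over Q: it has no rational root (each ±√14 ± √138 is irrational), and any factorization into two quadratics over Q would force √(1932) ∈ Q (pairing opposite roots) or √14, √138 ∈ Q (other pairings), all impossible. Hence [Q(γ):Q] = 4 = [Q(√14, √138):Q], so Q(γ) = Q(√14, √138).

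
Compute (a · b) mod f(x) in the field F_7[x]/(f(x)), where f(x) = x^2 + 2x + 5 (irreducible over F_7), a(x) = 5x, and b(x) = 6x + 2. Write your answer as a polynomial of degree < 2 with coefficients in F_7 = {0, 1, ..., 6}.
a · b ≡ 6x + 4 (mod f(x))

Multiply in F_7[x]: a(x)·b(x) = (5x)·(6x + 2) = 2x^2 + 3x. This has degree ≥ 2, so divide by f(x) over F_7: 2x^2 + 3x = (2)·(x^2 + 2x + 5) + (6x + 4). Hence a·b ≡ 6x + 4 (mod f). (F_7[x]/(f) is a field with 7^2 = 49 elements since f is irreducible of degree 2.)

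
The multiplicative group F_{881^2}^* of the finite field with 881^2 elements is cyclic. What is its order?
|F_{881^2}^*| = 776160

F_{881^2} has 881^2 = 776161 elements; its multiplicative group consists of all nonzero elements, so |F_{881^2}^*| = 776161 - 1 = 776160. (It is cyclic since any finite subgroup of the multiplicative group of a field is cyclic.)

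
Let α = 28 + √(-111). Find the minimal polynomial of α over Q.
m_α(x) = x^2 - 56x + 895

From α - 28 = √(-111), squaring gives (α - 28)^2 = -111, i.e. α^2 - 56α + 784 = -111, so α^2 - 56α + 895 = 0. The discriminant of x^2 - 56x + 895 is (-56)^2 - 4·(895) = 3136 - 3580 = -444, and 4·(-111) is not a perfect square in Q since -111 is squarefree and ≠ 1. Hence x^2 - 56x + 895 is irreducible over Q and is the minimal polynomial of α.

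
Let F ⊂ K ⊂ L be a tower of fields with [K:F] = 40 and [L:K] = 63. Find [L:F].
[L:F] = 2520

The tower law says that for any tower of field extensions F ⊂ K ⊂ L with finite degrees, [L:F] = [L:K] · [K:F]. Here this gives [L:F] = 63 · 40 = 2520.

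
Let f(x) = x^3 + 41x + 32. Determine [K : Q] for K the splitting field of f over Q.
[K : Q] = 6

By the rational root test, any rational root of the monic integer polynomial f(x) = x^3 + 41x + 32 must be an integer dividing the constant term 32, i.e. one of ±{1, 2, 4, 8, 16, 32}. Evaluating: f(1) = 74, f(-1) = -10, f(2) = 122, f(-2) = -58, f(4) = 260, f(-4) = -196, f(8) = 872, f(-8) = -808, f(16) = 4784, f(-16) = -4720, f(32) = 34112, f(-32) = -34048; none is 0, so f has no rational root and is therefore irreducible over Q (a cubic with no linear factor over a field is irreducible). For an irreducible cubic, the Galois group is A_3 or S_3 according as the discriminant disc(f) = -4a^3 - 27b^2 = -4·(41)^3 - 27·(32)^2 = -303332 is or is not a square in Q. Here disc(f) = -303332 is not a perfect square in Q, so the Galois group of f over Q is not contained in A_3 and must be all of S_3. The splitting field has degree |S_3| = 6 over Q, so [K : Q] = 6.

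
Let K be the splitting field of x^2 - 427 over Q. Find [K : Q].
[K : Q] = 2

f(x) = x^2 - 427 factors as (x - √427)(x + √427). The splitting field is K = Q(√427). Since 427 is squarefree and > 1, it is not a perfect square, so x^2 - 427 is irreducible over Q and [Q(√427) : Q] = 2. Hence [K : Q] = 2.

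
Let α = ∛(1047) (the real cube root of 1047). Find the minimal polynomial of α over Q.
m_α(x) = x^3 - 1047

α satisfies α^3 = 1047, so x^3 - 1047 annihilates α. By the rational root test, a rational root p/q (in lowest terms) of x^3 - 1047 would satisfy p^3 = 1047 q^3, forcing q = 1 and p^3 = 1047; but 1047 is not a perfect cube, contradiction. A monic cubic over Q with no rational root is irreducible (any nontrivial factorization would include a linear factor). Hence x^3 - 1047 is the minimal polynomial of α, and in particular [Q(α):Q] = 3.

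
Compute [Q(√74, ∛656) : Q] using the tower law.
[Q(√74, ∛656) : Q] = 6

Let L = Q(√74, ∛656). Since Q(√74) ⊂ L and [Q(√74):Q] = 2, the tower law gives 2 | [L:Q]. Likewise Q(∛656) ⊂ L with [Q(∛656):Q] = 3 (because 656 is not a perfect cube), so 3 | [L:Q]. As gcd(2,3) = 1, [L:Q] is divisible by 6. Conversely L is generated over Q by √74 and ∛656, so [L:Q] ≤ 2·3 = 6. Therefore [Q(√74, ∛656) : Q] = 6.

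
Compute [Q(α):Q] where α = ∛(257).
[Q(α):Q] = 3

The minimal polynomial of α is x^3 - 257, irreducible over Q since 257 is not a perfect cube (so x^3 - 257 has no rational root). Hence [Q(α):Q] = deg(m_α) = 3.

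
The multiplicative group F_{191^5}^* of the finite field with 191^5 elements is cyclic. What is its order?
|F_{191^5}^*| = 254194901950

F_{191^5} has 191^5 = 254194901951 elements; its multiplicative group consists of all nonzero elements, so |F_{191^5}^*| = 254194901951 - 1 = 254194901950. (It is cyclic since any finite subgroup of the multiplicative group of a field is cyclic.)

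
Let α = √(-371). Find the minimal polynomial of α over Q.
m_α(x) = x^2 + 371

α satisfies α^2 + 371 = 0, so x^2 + 371 annihilates α. Since d = -371 is squarefree and ≠ 1, it is not a perfect square in Q, so x^2 + 371 has no rational root and is therefore irreducible over Q (a degree-2 polynomial over a field is irreducible iff it has no root). Hence m_α(x) = x^2 + 371.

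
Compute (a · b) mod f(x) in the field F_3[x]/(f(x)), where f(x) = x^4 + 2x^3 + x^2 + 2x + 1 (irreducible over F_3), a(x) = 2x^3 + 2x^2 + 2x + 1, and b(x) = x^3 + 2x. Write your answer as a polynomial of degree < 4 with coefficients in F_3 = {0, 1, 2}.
a · b ≡ 2x^3 + x^2 + 1 (mod f(x))

Multiply in F_3[x]: a(x)·b(x) = (2x^3 + 2x^2 + 2x + 1)·(x^3 + 2x) = 2x^6 + 2x^5 + 2x^3 + x^2 + 2x. This has degree ≥ 4, so divide by f(x) over F_3: 2x^6 + 2x^5 + 2x^3 + x^2 + 2x = (2x^2 + x + 2)·(x^4 + 2x^3 + x^2 + 2x + 1) + (2x^3 + x^2 + 1). Hence a·b ≡ 2x^3 + x^2 + 1 (mod f). (F_3[x]/(f) is a field with 3^4 = 81 elements since f is irreducible of degree 4.)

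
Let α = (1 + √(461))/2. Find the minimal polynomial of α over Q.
m_α(x) = x^2 - x - 115

From 2α - 1 = √(461), squaring gives (2α - 1)^2 = 461, i.e. 4α^2 - 4α + 1 = 461, so α^2 - α + (1 - 461)/4 = 0. Since 461 ≡ 1 (mod 4), (1 - 461)/4 = -115 ∈ Z. The polynomial x^2 - x - 115 has discriminant 1 - 4·(-115) = 461, which is not a perfect square in Q (d = 461 is squarefree and ≠ 1), so x^2 - x - 115 is irreducible over Q. It is the minimal polynomial of α.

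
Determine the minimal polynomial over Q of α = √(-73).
m_α(x) = x^2 + 73

α satisfies α^2 + 73 = 0, so x^2 + 73 annihilates α. Since d = -73 is squarefree and ≠ 1, it is not a perfect square in Q, so x^2 + 73 has no rational root and is therefore irreducible over Q (a degree-2 polynomial over a field is irreducible iff it has no root). Hence m_α(x) = x^2 + 73.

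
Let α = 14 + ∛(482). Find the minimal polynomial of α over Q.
m_α(x) = x^3 - 42x^2 + 588x - 3226

Set β = α - 14 = ∛(482), so β^3 = 482. Then (α - 14)^3 - 482 = 0, i.e. α is a root of g(x) = (x - 14)^3 - 482 = x^3 - 42x^2 + 588x - 3226. Since g(x) = h(x - 14) where h(x) = x^3 - 482, and h is irreducible over Q (because 482 is not a perfect cube, so h has no rational root, and a monic cubic with no rational root is irreducible), g is also irreducible (irreducibility is preserved under the substitution x → x - 14). Hence m_α(x) = x^3 - 42x^2 + 588x - 3226.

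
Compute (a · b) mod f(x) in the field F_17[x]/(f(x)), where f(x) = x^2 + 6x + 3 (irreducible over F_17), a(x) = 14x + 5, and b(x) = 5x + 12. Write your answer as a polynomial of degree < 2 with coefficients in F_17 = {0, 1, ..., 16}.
a · b ≡ 11x + 3 (mod f(x))

Multiply in F_17[x]: a(x)·b(x) = (14x + 5)·(5x + 12) = 2x^2 + 6x + 9. This has degree ≥ 2, so divide by f(x) over F_17: 2x^2 + 6x + 9 = (2)·(x^2 + 6x + 3) + (11x + 3). Hence a·b ≡ 11x + 3 (mod f). (F_17[x]/(f) is a field with 17^2 = 289 elements since f is irreducible of degree 2.)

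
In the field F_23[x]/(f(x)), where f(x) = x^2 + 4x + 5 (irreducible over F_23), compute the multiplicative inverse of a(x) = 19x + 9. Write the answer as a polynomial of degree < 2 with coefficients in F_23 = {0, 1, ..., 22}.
a(x)^(-1) ≡ 16x + 8 (mod f(x))

Since f is irreducible over F_23, F_23[x]/(f) is a field and a(x) ≠ 0 has an inverse. Apply the extended Euclidean algorithm to f(x) and a(x) in F_23[x]: f(x) = (17x + 20)·a(x) + (9). The last nonzero remainder is the constant 9 = gcd(f, a) in F_23. Back-substituting through the division chain expresses 9 = s(x)·a(x) + t(x)·f(x) with s(x) ≡ 6x + 3 (mod f), so (6x + 3)·a(x) ≡ 9 (mod f). Multiplying by 9^(-1) ≡ 18 in F_23 gives a(x)^(-1) ≡ 18·(6x + 3) ≡ 16x + 8 (mod f). Check: (19x + 9)·(16x + 8) = 5x^2 + 20x + 3 ≡ 1 (mod x^2 + 4x + 5).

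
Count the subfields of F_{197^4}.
F_{197^4} has 3 subfields

The subfields of F_{p^n} are exactly the fields F_{p^d} for d | n (each is the fixed field of the unique index-d subgroup of Gal(F_{p^n}/F_p) ≅ Z/nZ). The divisors of n = 4 are {1, 2, 4}, giving 3 subfields: F_{197^1}, F_{197^2}, F_{197^4}.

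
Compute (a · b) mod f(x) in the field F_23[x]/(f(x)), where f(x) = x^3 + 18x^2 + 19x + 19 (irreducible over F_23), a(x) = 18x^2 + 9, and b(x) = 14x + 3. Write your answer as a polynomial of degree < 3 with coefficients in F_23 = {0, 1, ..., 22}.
a · b ≡ 3x^2 + 7x (mod f(x))

Multiply in F_23[x]: a(x)·b(x) = (18x^2 + 9)·(14x + 3) = 22x^3 + 8x^2 + 11x + 4. This has degree ≥ 3, so divide by f(x) over F_23: 22x^3 + 8x^2 + 11x + 4 = (22)·(x^3 + 18x^2 + 19x + 19) + (3x^2 + 7x). Hence a·b ≡ 3x^2 + 7x (mod f). (F_23[x]/(f) is a field with 23^3 = 12167 elements since f is irreducible of degree 3.)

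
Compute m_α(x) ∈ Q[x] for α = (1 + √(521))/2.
m_α(x) = x^2 - x - 130

From 2α - 1 = √(521), squaring gives (2α - 1)^2 = 521, i.e. 4α^2 - 4α + 1 = 521, so α^2 - α + (1 - 521)/4 = 0. Since 521 ≡ 1 (mod 4), (1 - 521)/4 = -130 ∈ Z. The polynomial x^2 - x - 130 has discriminant 1 - 4·(-130) = 521, which is not a perfect square in Q (d = 521 is squarefree and ≠ 1), so x^2 - x - 130 is irreducible over Q. It is the minimal polynomial of α.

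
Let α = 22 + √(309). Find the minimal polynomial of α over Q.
m_α(x) = x^2 - 44x + 175

From α - 22 = √(309), squaring gives (α - 22)^2 = 309, i.e. α^2 - 44α + 484 = 309, so α^2 - 44α + 175 = 0. The discriminant of x^2 - 44x + 175 is (-44)^2 - 4·(175) = 1936 - 700 = 1236, and 4·(309) is not a perfect square in Q since 309 is squarefree and ≠ 1. Hence x^2 - 44x + 175 is irreducible over Q and is the minimal polynomial of α.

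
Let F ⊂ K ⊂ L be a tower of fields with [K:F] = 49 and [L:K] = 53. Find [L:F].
[L:F] = 2597

The tower law says that for any tower of field extensions F ⊂ K ⊂ L with finite degrees, [L:F] = [L:K] · [K:F]. Here this gives [L:F] = 53 · 49 = 2597.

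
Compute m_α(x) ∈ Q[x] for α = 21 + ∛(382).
m_α(x) = x^3 - 63x^2 + 1323x - 9643

Set β = α - 21 = ∛(382), so β^3 = 382. Then (α - 21)^3 - 382 = 0, i.e. α is a root of g(x) = (x - 21)^3 - 382 = x^3 - 63x^2 + 1323x - 9643. Since g(x) = h(x - 21) where h(x) = x^3 - 382, and h is irreducible over Q (because 382 is not a perfect cube, so h has no rational root, and a monic cubic with no rational root is irreducible), g is also irreducible (irreducibility is preserved under the substitution x → x - 21). Hence m_α(x) = x^3 - 63x^2 + 1323x - 9643.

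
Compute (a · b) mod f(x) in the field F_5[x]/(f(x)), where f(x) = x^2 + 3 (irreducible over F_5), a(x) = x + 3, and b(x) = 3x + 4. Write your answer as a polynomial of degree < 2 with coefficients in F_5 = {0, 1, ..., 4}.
a · b ≡ 3x + 3 (mod f(x))

Multiply in F_5[x]: a(x)·b(x) = (x + 3)·(3x + 4) = 3x^2 + 3x + 2. This has degree ≥ 2, so divide by f(x) over F_5: 3x^2 + 3x + 2 = (3)·(x^2 + 3) + (3x + 3). Hence a·b ≡ 3x + 3 (mod f). (F_5[x]/(f) is a field with 5^2 = 25 elements since f is irreducible of degree 2.)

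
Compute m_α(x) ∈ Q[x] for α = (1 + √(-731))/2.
m_α(x) = x^2 - x + 183

From 2α - 1 = √(-731), squaring gives (2α - 1)^2 = -731, i.e. 4α^2 - 4α + 1 = -731, so α^2 - α + (1 + 731)/4 = 0. Since -731 ≡ 1 (mod 4), (1 + 731)/4 = 183 ∈ Z. The polynomial x^2 - x + 183 has discriminant 1 - 4·(183) = -731, which is not a perfect square in Q (d = -731 is squarefree and ≠ 1), so x^2 - x + 183 is irreducible over Q. It is the minimal polynomial of α.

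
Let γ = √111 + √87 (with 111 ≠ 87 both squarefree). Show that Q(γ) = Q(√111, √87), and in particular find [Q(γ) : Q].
[Q(γ) : Q] = 4 (equivalently, Q(γ) = Q(√111, √87))

Obviously Q(γ) ⊆ Q(√111, √87), and [Q(√111, √87):Q] = 4 (since 111, 87 are distinct squarefree integers > 1 with 9657 not a perfect square). To show equality we compute the minimal polynomial of γ. From γ = √111 + √87: γ^2 = 111 + 2√(9657) + 87 = 198 + 2√(9657), so γ^2 - 198 = 2√(9657); squaring, (γ^2 - 198)^2 = 4·9657, i.e. γ^4 - 396γ^2 + 39204 - 38628 = 0, i.e. γ^4 - 396γ^2 + 576 = 0. So γ is a root of x^4 - 396x^2 + 576. This polynomial is irreducible over Q: it has no rational root (each ±√111 ± √87 is irrational), and any factorization into two quadratics over Q would force √(9657) ∈ Q (pairing opposite roots) or √111, √87 ∈ Q (other pairings), all impossible. Hence [Q(γ):Q] = 4 = [Q(√111, √87):Q], so Q(γ) = Q(√111, √87).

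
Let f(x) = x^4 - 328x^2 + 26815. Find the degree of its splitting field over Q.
[K : Q] = 4

Solving the quadratic in x^2: x^2 = (328 ± √(328^2 - 4·26815))/2 = (328 ± √324)/2 = (328 ± 18)/2, giving x^2 = 155 or x^2 = 173. So f(x) = (x^2 - 155)(x^2 - 173) and the roots of f are ±√155, ±√173. Hence the splitting field is K = Q(√155, √173). Since 155 and 173 are distinct squarefree integers > 1, their product 26815 is not a perfect square, so √173 ∉ Q(√155). By the tower law [K:Q] = [Q(√155,√173):Q(√155)] · [Q(√155):Q] = 2 · 2 = 4.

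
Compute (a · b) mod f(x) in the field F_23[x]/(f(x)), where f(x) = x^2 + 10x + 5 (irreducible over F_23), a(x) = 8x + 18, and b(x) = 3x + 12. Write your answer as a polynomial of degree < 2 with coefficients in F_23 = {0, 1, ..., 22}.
a · b ≡ 2x + 4 (mod f(x))

Multiply in F_23[x]: a(x)·b(x) = (8x + 18)·(3x + 12) = x^2 + 12x + 9. This has degree ≥ 2, so divide by f(x) over F_23: x^2 + 12x + 9 = (1)·(x^2 + 10x + 5) + (2x + 4). Hence a·b ≡ 2x + 4 (mod f). (F_23[x]/(f) is a field with 23^2 = 529 elements since f is irreducible of degree 2.)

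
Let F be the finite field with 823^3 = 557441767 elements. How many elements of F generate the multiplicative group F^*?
There are φ(557441766) = 154224000 primitive elements

F_q^* is cyclic of order q - 1 = 557441766. A cyclic group of order m has exactly φ(m) generators. Here m = 557441766 = 2 · 3^2 · 7 · 43 · 137 · 751, so the number of primitive elements is φ(557441766) = 154224000.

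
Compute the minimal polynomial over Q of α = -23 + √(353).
m_α(x) = x^2 + 46x + 176

From α + 23 = √(353), squaring gives (α + 23)^2 = 353, i.e. α^2 + 46α + 529 = 353, so α^2 + 46α + 176 = 0. The discriminant of x^2 + 46x + 176 is (46)^2 - 4·(176) = 2116 - 704 = 1412, and 4·(353) is not a perfect square in Q since 353 is squarefree and ≠ 1. Hence x^2 + 46x + 176 is irreducible over Q and is the minimal polynomial of α.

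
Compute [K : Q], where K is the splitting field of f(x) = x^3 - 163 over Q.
[K : Q] = 6

The roots of x^3 - 163 are ∛163, ω∛163, ω^2∛163 where ω = e^(2πi/3) is a primitive cube root of unity, so K = Q(∛163, ω). Now [Q(∛163):Q] = 3 (since 163 is not a perfect cube, x^3 - 163 is irreducible) and [Q(ω):Q] = 2. Both 2 and 3 divide [K:Q], and [K:Q] ≤ 3·2 = 6, so [K:Q] = 6. (Equivalently: Q(∛163) ⊂ R but ω ∉ R, so [K : Q(∛163)] = 2.)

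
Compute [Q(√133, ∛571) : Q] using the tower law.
[Q(√133, ∛571) : Q] = 6

Let L = Q(√133, ∛571). Since Q(√133) ⊂ L and [Q(√133):Q] = 2, the tower law gives 2 | [L:Q]. Likewise Q(∛571) ⊂ L with [Q(∛571):Q] = 3 (because 571 is not a perfect cube), so 3 | [L:Q]. As gcd(2,3) = 1, [L:Q] is divisible by 6. Conversely L is generated over Q by √133 and ∛571, so [L:Q] ≤ 2·3 = 6. Therefore [Q(√133, ∛571) : Q] = 6.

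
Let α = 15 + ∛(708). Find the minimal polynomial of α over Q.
m_α(x) = x^3 - 45x^2 + 675x - 4083

Set β = α - 15 = ∛(708), so β^3 = 708. Then (α - 15)^3 - 708 = 0, i.e. α is a root of g(x) = (x - 15)^3 - 708 = x^3 - 45x^2 + 675x - 4083. Since g(x) = h(x - 15) where h(x) = x^3 - 708, and h is irreducible over Q (because 708 is not a perfect cube, so h has no rational root, and a monic cubic with no rational root is irreducible), g is also irreducible (irreducibility is preserved under the substitution x → x - 15). Hence m_α(x) = x^3 - 45x^2 + 675x - 4083.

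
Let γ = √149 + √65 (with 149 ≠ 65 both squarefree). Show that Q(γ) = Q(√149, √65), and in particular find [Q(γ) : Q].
[Q(γ) : Q] = 4 (equivalently, Q(γ) = Q(√149, √65))

Obviously Q(γ) ⊆ Q(√149, √65), and [Q(√149, √65):Q] = 4 (since 149, 65 are distinct squarefree integers > 1 with 9685 not a perfect square). To show equality we compute the minimal polynomial of γ. From γ = √149 + √65: γ^2 = 149 + 2√(9685) + 65 = 214 + 2√(9685), so γ^2 - 214 = 2√(9685); squaring, (γ^2 - 214)^2 = 4·9685, i.e. γ^4 - 428γ^2 + 45796 - 38740 = 0, i.e. γ^4 - 428γ^2 + 7056 = 0. So γ is a root of x^4 - 428x^2 + 7056. This polynomial is irreducible over Q: it has no rational root (each ±√149 ± √65 is irrational), and any factorization into two quadratics over Q would force √(9685) ∈ Q (pairing opposite roots) or √149, √65 ∈ Q (other pairings), all impossible. Hence [Q(γ):Q] = 4 = [Q(√149, √65):Q], so Q(γ) = Q(√149, √65).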